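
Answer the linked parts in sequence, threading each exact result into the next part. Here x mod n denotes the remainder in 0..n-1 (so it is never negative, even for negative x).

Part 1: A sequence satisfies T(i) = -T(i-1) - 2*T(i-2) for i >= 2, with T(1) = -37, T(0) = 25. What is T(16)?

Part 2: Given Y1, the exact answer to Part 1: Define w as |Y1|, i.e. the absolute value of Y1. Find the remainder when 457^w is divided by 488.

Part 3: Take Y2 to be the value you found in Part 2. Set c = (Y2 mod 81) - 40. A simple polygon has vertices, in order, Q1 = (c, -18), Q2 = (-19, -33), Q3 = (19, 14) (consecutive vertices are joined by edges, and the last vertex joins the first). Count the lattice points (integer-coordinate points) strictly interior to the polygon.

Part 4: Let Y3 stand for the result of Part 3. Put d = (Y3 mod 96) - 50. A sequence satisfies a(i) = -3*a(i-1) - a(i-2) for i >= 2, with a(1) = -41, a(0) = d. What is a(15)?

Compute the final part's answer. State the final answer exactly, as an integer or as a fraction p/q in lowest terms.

-34749262

Part 1: T(2) = -1*(-37) - 2*(25) = -13; iterating: T(2)=-13, T(3)=87, T(4)=-61, T(5)=-113, T(6)=235, T(7)=-9, T(8)=-461, T(9)=479, T(10)=443, T(11)=-1401, T(12)=515, T(13)=2287, T(14)=-3317, T(15)=-1257, T(16)=7891; answer 7891
Part 2: Y1 = 7891; w = 7891; squarings mod 488: 457^1=457, 457^2=473, 457^4=225, 457^8=361, 457^16=25, 457^32=137, 457^64=225, 457^128=361, 457^256=25, 457^512=137, 457^1024=225, 457^2048=361, 457^4096=25; 457^7891 = 457^1 * 457^2 * 457^16 * 457^64 * 457^128 * 457^512 * 457^1024 * 457^2048 * 457^4096 = 153 (mod 488); answer 153
Part 3: Y2 = 153; c = 32; cross terms: (32*-33 - -19*-18)=-1398, (-19*14 - 19*-33)=361, (19*-18 - 32*14)=-790; twice the area = |-1827| = 1827; area = 1827/2; boundary points = 3 + 1 + 1 = 5; strictly interior points = area - boundary/2 + 1 = 912; answer 912
Part 4: Y3 = 912; d = -2; a(2) = -3*(-41) - 1*(-2) = 125; iterating: a(2)=125, a(3)=-334, a(4)=877, a(5)=-2297, a(6)=6014, a(7)=-15745, a(8)=41221, a(9)=-107918, a(10)=282533, a(11)=-739681, a(12)=1936510, a(13)=-5069849, a(14)=13273037, a(15)=-34749262; answer -34749262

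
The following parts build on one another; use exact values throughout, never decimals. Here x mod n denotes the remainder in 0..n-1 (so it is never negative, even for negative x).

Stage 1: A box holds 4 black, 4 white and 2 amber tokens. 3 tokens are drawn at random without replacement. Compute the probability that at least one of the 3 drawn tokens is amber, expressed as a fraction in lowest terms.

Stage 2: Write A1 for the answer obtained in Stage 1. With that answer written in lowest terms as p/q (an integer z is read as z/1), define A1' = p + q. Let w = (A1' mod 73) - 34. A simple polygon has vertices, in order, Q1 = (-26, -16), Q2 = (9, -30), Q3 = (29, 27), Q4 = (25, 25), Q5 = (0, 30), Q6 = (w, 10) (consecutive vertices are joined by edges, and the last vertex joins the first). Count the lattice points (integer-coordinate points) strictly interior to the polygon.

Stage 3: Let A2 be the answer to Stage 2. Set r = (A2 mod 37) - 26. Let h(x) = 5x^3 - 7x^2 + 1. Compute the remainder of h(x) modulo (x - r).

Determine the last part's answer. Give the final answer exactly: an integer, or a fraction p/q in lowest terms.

-3007

Stage 1: total draws C(10,3) = 120; complement C(8,3) = 56; favorable 120 - 56 = 64; P = 8/15; answer 8/15
Stage 2: A1 = 8/15; threaded value p + q = 23; w = -11; cross terms: (-26*-30 - 9*-16)=924, (9*27 - 29*-30)=1113, (29*25 - 25*27)=50, (25*30 - 0*25)=750, (0*10 - -11*30)=330, (-11*-16 - -26*10)=436; twice the area = |3603| = 3603; area = 3603/2; boundary points = 7 + 1 + 2 + 5 + 1 + 1 = 17; strictly interior points = area - boundary/2 + 1 = 1794; answer 1794
Stage 3: A2 = 1794; r = -8; remainder = value at the root: 5*(-8)^3 - 7*(-8)^2 + 1 = (-2560) + (-448) + (1) = -3007; answer -3007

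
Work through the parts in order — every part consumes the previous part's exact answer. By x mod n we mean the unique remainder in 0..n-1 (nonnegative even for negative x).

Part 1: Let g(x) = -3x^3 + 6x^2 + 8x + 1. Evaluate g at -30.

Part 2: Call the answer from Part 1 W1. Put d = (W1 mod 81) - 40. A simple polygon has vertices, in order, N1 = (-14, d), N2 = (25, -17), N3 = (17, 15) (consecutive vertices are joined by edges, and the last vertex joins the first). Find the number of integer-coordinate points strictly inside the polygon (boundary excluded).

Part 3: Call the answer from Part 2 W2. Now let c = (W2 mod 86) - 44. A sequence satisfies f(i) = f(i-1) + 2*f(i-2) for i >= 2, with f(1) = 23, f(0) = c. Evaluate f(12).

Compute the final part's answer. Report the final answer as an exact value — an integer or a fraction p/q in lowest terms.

Part 1: -3*(-30)^3 + 6*(-30)^2 + 8*(-30)^1 + 1 = (81000) + (5400) + (-240) + (1) = 86161; answer 86161
Part 2: W1 = 86161; d = 18; cross terms: (-14*-17 - 25*18)=-212, (25*15 - 17*-17)=664, (17*18 - -14*15)=516; twice the area = |968| = 968; area = 484; boundary points = 1 + 8 + 1 = 10; strictly interior points = area - boundary/2 + 1 = 480; answer 480
Part 3: W2 = 480; c = 6; f(2) = 1*(23) + 2*(6) = 35; iterating: f(2)=35, f(3)=81, f(4)=151, f(5)=313, f(6)=615, f(7)=1241, f(8)=2471, f(9)=4953, f(10)=9895, f(11)=19801, f(12)=39591; answer 39591

39591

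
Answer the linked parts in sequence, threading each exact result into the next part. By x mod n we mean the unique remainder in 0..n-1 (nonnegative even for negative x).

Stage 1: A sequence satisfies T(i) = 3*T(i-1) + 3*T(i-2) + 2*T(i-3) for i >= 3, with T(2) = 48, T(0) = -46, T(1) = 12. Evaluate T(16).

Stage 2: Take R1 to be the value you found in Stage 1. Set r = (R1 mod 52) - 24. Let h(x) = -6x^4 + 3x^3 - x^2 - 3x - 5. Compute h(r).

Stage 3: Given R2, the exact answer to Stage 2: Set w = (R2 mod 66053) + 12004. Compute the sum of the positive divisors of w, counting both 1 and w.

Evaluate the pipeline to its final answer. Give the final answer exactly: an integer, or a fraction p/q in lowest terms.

Stage 1: T(3) = 3*(48) + 3*(12) + 2*(-46) = 88; iterating: T(3)=88, T(4)=432, T(5)=1656, T(6)=6440, T(7)=25152, T(8)=98088, T(9)=382600, T(10)=1492368, T(11)=5821080, T(12)=22705544, T(13)=88564608, T(14)=345452616, T(15)=1347462760, T(16)=5255875344; answer 5255875344
Stage 2: R1 = 5255875344; r = 20; -6*(20)^4 + 3*(20)^3 - 1*(20)^2 - 3*(20)^1 - 5 = (-960000) + (24000) + (-400) + (-60) + (-5) = -936465; answer -936465
Stage 3: R2 = -936465; w = 66334; 66334 = 2 * 17 * 1951; sigma = (1 + 2) * (1 + 17) * (1 + 1951) = 3 * 18 * 1952 = 105408; answer 105408

105408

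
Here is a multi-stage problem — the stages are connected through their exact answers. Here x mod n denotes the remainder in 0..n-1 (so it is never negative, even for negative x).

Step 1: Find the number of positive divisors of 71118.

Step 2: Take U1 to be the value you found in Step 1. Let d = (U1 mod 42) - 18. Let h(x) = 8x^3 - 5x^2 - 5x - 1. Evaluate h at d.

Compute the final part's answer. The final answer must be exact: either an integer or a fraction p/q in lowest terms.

Step 1: 71118 = 2 * 3^4 * 439; number of divisors = (1+1) * (4+1) * (1+1) = 20; answer 20
Step 2: U1 = 20; d = 2; 8*(2)^3 - 5*(2)^2 - 5*(2)^1 - 1 = (64) + (-20) + (-10) + (-1) = 33; answer 33

33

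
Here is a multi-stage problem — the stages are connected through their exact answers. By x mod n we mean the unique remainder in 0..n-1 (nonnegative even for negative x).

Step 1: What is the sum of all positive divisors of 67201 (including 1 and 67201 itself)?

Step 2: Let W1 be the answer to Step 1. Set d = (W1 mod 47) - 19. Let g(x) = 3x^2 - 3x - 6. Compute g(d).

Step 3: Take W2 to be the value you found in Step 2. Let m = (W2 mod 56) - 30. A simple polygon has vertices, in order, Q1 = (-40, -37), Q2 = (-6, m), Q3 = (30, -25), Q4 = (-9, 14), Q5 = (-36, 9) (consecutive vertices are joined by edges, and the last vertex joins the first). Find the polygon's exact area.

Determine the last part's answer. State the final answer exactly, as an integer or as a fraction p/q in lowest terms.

1889

Step 1: 67201 = 17 * 59 * 67; sigma = (1 + 17) * (1 + 59) * (1 + 67) = 18 * 60 * 68 = 73440; answer 73440
Step 2: W1 = 73440; d = 7; 3*(7)^2 - 3*(7)^1 - 6 = (147) + (-21) + (-6) = 120; answer 120
Step 3: W2 = 120; m = -22; cross terms: (-40*-22 - -6*-37)=658, (-6*-25 - 30*-22)=810, (30*14 - -9*-25)=195, (-9*9 - -36*14)=423, (-36*-37 - -40*9)=1692; twice the area = |3778| = 3778; area = 1889; answer 1889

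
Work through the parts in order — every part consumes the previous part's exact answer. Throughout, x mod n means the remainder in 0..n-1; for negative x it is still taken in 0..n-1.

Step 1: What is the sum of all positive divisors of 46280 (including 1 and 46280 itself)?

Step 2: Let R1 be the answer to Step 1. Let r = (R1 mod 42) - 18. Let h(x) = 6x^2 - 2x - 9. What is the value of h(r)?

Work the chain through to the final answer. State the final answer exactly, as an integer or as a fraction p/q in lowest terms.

Step 1: 46280 = 2^3 * 5 * 13 * 89; sigma = (1 + 2 + 4 + 8) * (1 + 5) * (1 + 13) * (1 + 89) = 15 * 6 * 14 * 90 = 113400; answer 113400
Step 2: R1 = 113400; r = -18; 6*(-18)^2 - 2*(-18)^1 - 9 = (1944) + (36) + (-9) = 1971; answer 1971

1971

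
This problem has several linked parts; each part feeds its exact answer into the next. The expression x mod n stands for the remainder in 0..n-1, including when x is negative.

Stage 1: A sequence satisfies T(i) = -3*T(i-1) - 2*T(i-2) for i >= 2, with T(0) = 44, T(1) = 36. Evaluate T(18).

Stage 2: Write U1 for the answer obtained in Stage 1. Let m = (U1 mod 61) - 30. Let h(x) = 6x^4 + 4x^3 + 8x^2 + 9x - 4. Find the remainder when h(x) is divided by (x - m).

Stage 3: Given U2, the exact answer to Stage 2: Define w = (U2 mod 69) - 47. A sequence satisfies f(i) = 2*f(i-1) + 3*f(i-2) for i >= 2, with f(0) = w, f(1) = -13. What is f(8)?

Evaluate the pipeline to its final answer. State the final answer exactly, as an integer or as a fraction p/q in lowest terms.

-68909

Stage 1: T(2) = -3*(36) - 2*(44) = -196; iterating: T(2)=-196, T(3)=516, T(4)=-1156, T(5)=2436, T(6)=-4996, T(7)=10116, T(8)=-20356, T(9)=40836, T(10)=-81796, T(11)=163716, T(12)=-327556, T(13)=655236, T(14)=-1310596, T(15)=2621316, T(16)=-5242756, T(17)=10485636, T(18)=-20971396; answer -20971396
Stage 2: U1 = -20971396; m = 8; remainder = value at the root: 6*(8)^4 + 4*(8)^3 + 8*(8)^2 + 9*(8)^1 - 4 = (24576) + (2048) + (512) + (72) + (-4) = 27204; answer 27204
Stage 3: U2 = 27204; w = -29; f(2) = 2*(-13) + 3*(-29) = -113; iterating: f(2)=-113, f(3)=-265, f(4)=-869, f(5)=-2533, f(6)=-7673, f(7)=-22945, f(8)=-68909; answer -68909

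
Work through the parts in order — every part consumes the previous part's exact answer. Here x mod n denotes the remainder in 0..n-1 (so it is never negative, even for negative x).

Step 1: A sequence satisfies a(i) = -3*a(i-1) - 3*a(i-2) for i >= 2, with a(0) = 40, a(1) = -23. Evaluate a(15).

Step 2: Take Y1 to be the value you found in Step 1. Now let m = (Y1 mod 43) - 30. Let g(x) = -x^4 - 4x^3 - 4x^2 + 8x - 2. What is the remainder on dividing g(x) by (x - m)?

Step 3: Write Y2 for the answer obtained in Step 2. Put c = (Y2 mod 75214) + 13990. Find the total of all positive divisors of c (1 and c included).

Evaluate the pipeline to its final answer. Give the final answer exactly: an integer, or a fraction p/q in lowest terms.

128128

Step 1: a(2) = -3*(-23) - 3*(40) = -51; iterating: a(2)=-51, a(3)=222, a(4)=-513, a(5)=873, a(6)=-1080, a(7)=621, a(8)=1377, a(9)=-5994, a(10)=13851, a(11)=-23571, a(12)=29160, a(13)=-16767, a(14)=-37179, a(15)=161838; answer 161838
Step 2: Y1 = 161838; m = -1; remainder = value at the root: -1*(-1)^4 - 4*(-1)^3 - 4*(-1)^2 + 8*(-1)^1 - 2 = (-1) + (4) + (-4) + (-8) + (-2) = -11; answer -11
Step 3: Y2 = -11; c = 89193; 89193 = 3 * 13 * 2287; sigma = (1 + 3) * (1 + 13) * (1 + 2287) = 4 * 14 * 2288 = 128128; answer 128128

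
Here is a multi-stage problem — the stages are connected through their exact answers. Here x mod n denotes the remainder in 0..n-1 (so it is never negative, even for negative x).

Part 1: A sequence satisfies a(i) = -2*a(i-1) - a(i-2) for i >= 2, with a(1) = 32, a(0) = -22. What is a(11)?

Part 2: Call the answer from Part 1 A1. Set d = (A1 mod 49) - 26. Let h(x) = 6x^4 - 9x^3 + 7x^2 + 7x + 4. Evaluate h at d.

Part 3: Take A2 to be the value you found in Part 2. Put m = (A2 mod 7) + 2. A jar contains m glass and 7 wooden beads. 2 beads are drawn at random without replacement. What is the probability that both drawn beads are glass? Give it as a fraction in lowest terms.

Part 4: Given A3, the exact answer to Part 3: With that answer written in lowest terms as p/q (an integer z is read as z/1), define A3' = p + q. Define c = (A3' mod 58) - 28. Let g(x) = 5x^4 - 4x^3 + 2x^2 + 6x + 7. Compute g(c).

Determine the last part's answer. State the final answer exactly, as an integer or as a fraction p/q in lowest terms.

110815

Part 1: a(2) = -2*(32) - 1*(-22) = -42; iterating: a(2)=-42, a(3)=52, a(4)=-62, a(5)=72, a(6)=-82, a(7)=92, a(8)=-102, a(9)=112, a(10)=-122, a(11)=132; answer 132
Part 2: A1 = 132; d = 8; 6*(8)^4 - 9*(8)^3 + 7*(8)^2 + 7*(8)^1 + 4 = (24576) + (-4608) + (448) + (56) + (4) = 20476; answer 20476
Part 3: A2 = 20476; m = 3; total draws C(10,2) = 45; favorable C(3,2) = 3; P = 1/15; answer 1/15
Part 4: A3 = 1/15; threaded value p + q = 16; c = -12; 5*(-12)^4 - 4*(-12)^3 + 2*(-12)^2 + 6*(-12)^1 + 7 = (103680) + (6912) + (288) + (-72) + (7) = 110815; answer 110815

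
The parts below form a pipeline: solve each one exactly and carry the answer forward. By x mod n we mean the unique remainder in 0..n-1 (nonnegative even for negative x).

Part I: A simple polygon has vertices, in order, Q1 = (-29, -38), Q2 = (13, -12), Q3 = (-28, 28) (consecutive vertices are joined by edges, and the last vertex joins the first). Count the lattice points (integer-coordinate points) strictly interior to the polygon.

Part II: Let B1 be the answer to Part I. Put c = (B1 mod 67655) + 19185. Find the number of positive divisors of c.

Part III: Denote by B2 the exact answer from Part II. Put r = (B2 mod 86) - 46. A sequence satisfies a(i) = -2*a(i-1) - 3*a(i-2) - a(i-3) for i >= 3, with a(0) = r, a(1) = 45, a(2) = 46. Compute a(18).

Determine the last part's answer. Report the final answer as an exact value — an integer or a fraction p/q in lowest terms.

Part I: cross terms: (-29*-12 - 13*-38)=842, (13*28 - -28*-12)=28, (-28*-38 - -29*28)=1876; twice the area = |2746| = 2746; area = 1373; boundary points = 2 + 1 + 1 = 4; strictly interior points = area - boundary/2 + 1 = 1372; answer 1372
Part II: B1 = 1372; c = 20557; 20557 = 61 * 337; number of divisors = (1+1) * (1+1) = 4; answer 4
Part III: B2 = 4; r = -42; a(3) = -2*(46) - 3*(45) - 1*(-42) = -185; iterating: a(3)=-185, a(4)=187, a(5)=135, a(6)=-646, a(7)=700, a(8)=403, a(9)=-2260, a(10)=2611, a(11)=1155, a(12)=-7883, a(13)=9690, a(14)=3114, a(15)=-27415, a(16)=35798, a(17)=7535, a(18)=-95049; answer -95049

-95049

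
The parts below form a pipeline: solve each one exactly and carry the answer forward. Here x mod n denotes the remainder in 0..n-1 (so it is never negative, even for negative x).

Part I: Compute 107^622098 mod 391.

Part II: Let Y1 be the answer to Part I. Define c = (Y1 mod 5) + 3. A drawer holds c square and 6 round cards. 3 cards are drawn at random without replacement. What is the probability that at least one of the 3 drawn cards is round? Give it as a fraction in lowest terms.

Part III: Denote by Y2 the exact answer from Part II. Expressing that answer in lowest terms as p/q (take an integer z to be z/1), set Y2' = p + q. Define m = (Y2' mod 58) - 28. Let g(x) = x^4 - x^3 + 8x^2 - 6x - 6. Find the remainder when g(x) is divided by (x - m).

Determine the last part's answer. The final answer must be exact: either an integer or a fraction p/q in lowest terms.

271762

Part I: squarings mod 391: 107^1=107, 107^2=110, 107^4=370, 107^8=50, 107^16=154, 107^32=256, 107^64=239, 107^128=35, 107^256=52, 107^512=358, 107^1024=307, 107^2048=18, 107^4096=324, 107^8192=188, 107^16384=154, 107^32768=256, 107^65536=239, 107^131072=35, 107^262144=52, 107^524288=358; 107^622098 = 107^2 * 107^16 * 107^512 * 107^1024 * 107^2048 * 107^4096 * 107^8192 * 107^16384 * 107^65536 * 107^524288 = 25 (mod 391); answer 25
Part II: Y1 = 25; c = 3; total draws C(9,3) = 84; complement C(3,3) = 1; favorable 84 - 1 = 83; P = 83/84; answer 83/84
Part III: Y2 = 83/84; threaded value p + q = 167; m = 23; remainder = value at the root: 1*(23)^4 - 1*(23)^3 + 8*(23)^2 - 6*(23)^1 - 6 = (279841) + (-12167) + (4232) + (-138) + (-6) = 271762; answer 271762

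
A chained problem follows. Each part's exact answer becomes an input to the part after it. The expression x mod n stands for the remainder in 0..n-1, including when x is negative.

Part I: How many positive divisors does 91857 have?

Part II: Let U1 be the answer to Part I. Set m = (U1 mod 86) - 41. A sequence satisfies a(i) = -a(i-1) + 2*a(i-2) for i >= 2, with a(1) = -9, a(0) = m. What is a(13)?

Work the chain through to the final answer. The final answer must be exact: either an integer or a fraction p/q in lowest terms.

Part I: 91857 = 3 * 67 * 457; number of divisors = (1+1) * (1+1) * (1+1) = 8; answer 8
Part II: U1 = 8; m = -33; a(2) = -1*(-9) + 2*(-33) = -57; iterating: a(2)=-57, a(3)=39, a(4)=-153, a(5)=231, a(6)=-537, a(7)=999, a(8)=-2073, a(9)=4071, a(10)=-8217, a(11)=16359, a(12)=-32793, a(13)=65511; answer 65511

65511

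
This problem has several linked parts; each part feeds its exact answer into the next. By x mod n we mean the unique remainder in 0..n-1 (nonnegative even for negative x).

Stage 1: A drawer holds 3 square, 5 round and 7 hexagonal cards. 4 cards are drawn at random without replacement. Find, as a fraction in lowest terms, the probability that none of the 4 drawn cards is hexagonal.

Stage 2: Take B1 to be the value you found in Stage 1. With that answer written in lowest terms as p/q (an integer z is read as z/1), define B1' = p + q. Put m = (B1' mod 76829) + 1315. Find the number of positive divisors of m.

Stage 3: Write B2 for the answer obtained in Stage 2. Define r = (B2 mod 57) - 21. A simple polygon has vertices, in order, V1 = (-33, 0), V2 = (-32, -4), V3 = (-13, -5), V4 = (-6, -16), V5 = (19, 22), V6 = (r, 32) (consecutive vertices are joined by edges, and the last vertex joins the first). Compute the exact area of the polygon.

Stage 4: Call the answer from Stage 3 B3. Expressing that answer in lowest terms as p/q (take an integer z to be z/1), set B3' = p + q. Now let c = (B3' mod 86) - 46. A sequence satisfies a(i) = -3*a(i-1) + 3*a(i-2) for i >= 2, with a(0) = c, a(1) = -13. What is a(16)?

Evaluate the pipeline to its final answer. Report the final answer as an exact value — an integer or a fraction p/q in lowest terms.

Stage 1: total draws C(15,4) = 1365; favorable C(8,4) = 70; P = 2/39; answer 2/39
Stage 2: B1 = 2/39; threaded value p + q = 41; m = 1356; 1356 = 2^2 * 3 * 113; number of divisors = (2+1) * (1+1) * (1+1) = 12; answer 12
Stage 3: B2 = 12; r = -9; cross terms: (-33*-4 - -32*0)=132, (-32*-5 - -13*-4)=108, (-13*-16 - -6*-5)=178, (-6*22 - 19*-16)=172, (19*32 - -9*22)=806, (-9*0 - -33*32)=1056; twice the area = |2452| = 2452; area = 1226; answer 1226
Stage 4: B3 = 1226; threaded value p + q = 1227; c = -23; a(2) = -3*(-13) + 3*(-23) = -30; iterating: a(2)=-30, a(3)=51, a(4)=-243, a(5)=882, a(6)=-3375, a(7)=12771, a(8)=-48438, a(9)=183627, a(10)=-696195, a(11)=2639466, a(12)=-10006983, a(13)=37939347, a(14)=-143838990, a(15)=545335011, a(16)=-2067522003; answer -2067522003

-2067522003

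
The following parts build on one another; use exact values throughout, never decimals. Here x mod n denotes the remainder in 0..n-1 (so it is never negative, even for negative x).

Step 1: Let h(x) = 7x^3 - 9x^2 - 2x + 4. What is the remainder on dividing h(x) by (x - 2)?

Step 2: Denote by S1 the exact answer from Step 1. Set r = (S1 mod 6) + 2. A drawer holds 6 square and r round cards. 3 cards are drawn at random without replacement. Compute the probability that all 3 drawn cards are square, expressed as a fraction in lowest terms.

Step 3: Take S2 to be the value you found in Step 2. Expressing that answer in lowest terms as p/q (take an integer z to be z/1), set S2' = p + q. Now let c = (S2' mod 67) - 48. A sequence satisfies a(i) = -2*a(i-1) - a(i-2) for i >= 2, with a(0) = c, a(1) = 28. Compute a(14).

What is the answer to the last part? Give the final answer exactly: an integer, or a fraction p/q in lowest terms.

141

Step 1: remainder = value at the root: 7*(2)^3 - 9*(2)^2 - 2*(2)^1 + 4 = (56) + (-36) + (-4) + (4) = 20; answer 20
Step 2: S1 = 20; r = 4; total draws C(10,3) = 120; favorable C(6,3) = 20; P = 1/6; answer 1/6
Step 3: S2 = 1/6; threaded value p + q = 7; c = -41; a(2) = -2*(28) - 1*(-41) = -15; iterating: a(2)=-15, a(3)=2, a(4)=11, a(5)=-24, a(6)=37, a(7)=-50, a(8)=63, a(9)=-76, a(10)=89, a(11)=-102, a(12)=115, a(13)=-128, a(14)=141; answer 141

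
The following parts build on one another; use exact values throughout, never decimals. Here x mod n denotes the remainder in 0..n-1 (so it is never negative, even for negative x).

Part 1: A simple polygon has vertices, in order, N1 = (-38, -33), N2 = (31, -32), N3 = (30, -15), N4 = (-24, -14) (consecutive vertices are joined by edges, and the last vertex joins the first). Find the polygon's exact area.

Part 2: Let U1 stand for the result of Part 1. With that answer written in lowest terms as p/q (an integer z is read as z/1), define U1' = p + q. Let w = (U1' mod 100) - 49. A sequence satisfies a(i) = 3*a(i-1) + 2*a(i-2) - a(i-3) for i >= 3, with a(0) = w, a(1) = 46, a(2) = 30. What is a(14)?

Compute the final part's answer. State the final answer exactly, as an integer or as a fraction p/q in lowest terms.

Part 1: cross terms: (-38*-32 - 31*-33)=2239, (31*-15 - 30*-32)=495, (30*-14 - -24*-15)=-780, (-24*-33 - -38*-14)=260; twice the area = |2214| = 2214; area = 1107; answer 1107
Part 2: U1 = 1107; threaded value p + q = 1108; w = -41; a(3) = 3*(30) + 2*(46) - 1*(-41) = 223; iterating: a(3)=223, a(4)=683, a(5)=2465, a(6)=8538, a(7)=29861, a(8)=104194, a(9)=363766, a(10)=1269825, a(11)=4432813, a(12)=15474323, a(13)=54018770, a(14)=188572143; answer 188572143

188572143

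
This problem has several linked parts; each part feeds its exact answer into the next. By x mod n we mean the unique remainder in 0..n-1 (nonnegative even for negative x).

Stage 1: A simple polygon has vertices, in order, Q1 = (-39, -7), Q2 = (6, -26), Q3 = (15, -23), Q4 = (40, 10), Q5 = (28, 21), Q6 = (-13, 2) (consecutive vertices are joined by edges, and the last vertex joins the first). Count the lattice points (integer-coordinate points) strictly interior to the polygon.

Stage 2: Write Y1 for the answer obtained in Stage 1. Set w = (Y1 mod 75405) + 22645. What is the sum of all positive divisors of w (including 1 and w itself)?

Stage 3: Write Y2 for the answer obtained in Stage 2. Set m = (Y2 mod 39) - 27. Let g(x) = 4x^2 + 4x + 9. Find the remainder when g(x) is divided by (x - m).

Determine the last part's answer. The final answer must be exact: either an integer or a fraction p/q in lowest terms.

537

Stage 1: cross terms: (-39*-26 - 6*-7)=1056, (6*-23 - 15*-26)=252, (15*10 - 40*-23)=1070, (40*21 - 28*10)=560, (28*2 - -13*21)=329, (-13*-7 - -39*2)=169; twice the area = |3436| = 3436; area = 1718; boundary points = 1 + 3 + 1 + 1 + 1 + 1 = 8; strictly interior points = area - boundary/2 + 1 = 1715; answer 1715
Stage 2: Y1 = 1715; w = 24360; 24360 = 2^3 * 3 * 5 * 7 * 29; sigma = (1 + 2 + 4 + 8) * (1 + 3) * (1 + 5) * (1 + 7) * (1 + 29) = 15 * 4 * 6 * 8 * 30 = 86400; answer 86400
Stage 3: Y2 = 86400; m = -12; remainder = value at the root: 4*(-12)^2 + 4*(-12)^1 + 9 = (576) + (-48) + (9) = 537; answer 537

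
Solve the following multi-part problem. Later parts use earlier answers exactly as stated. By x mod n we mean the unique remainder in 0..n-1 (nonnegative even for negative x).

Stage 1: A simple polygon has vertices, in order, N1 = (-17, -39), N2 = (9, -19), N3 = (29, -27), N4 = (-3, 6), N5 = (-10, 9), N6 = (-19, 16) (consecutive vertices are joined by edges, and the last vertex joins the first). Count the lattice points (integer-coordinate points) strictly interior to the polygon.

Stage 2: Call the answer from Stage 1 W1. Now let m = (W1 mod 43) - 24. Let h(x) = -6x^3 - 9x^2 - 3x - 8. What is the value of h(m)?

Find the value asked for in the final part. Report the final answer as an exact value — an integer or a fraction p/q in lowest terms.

-1646

Stage 1: cross terms: (-17*-19 - 9*-39)=674, (9*-27 - 29*-19)=308, (29*6 - -3*-27)=93, (-3*9 - -10*6)=33, (-10*16 - -19*9)=11, (-19*-39 - -17*16)=1013; twice the area = |2132| = 2132; area = 1066; boundary points = 2 + 4 + 1 + 1 + 1 + 1 = 10; strictly interior points = area - boundary/2 + 1 = 1062; answer 1062
Stage 2: W1 = 1062; m = 6; -6*(6)^3 - 9*(6)^2 - 3*(6)^1 - 8 = (-1296) + (-324) + (-18) + (-8) = -1646; answer -1646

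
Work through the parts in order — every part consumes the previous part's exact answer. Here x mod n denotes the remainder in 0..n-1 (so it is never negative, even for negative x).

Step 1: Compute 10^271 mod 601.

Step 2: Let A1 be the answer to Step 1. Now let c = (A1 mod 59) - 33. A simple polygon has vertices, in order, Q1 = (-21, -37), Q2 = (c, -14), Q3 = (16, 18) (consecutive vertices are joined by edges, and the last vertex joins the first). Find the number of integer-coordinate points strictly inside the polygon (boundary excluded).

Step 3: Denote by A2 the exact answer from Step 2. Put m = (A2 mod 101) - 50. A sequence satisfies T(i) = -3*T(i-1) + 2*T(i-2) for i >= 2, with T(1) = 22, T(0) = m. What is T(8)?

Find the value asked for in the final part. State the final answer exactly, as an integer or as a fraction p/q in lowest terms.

Step 1: squarings mod 601: 10^1=10, 10^2=100, 10^4=384, 10^8=211, 10^16=47, 10^32=406, 10^64=162, 10^128=401, 10^256=334; 10^271 = 10^1 * 10^2 * 10^4 * 10^8 * 10^256 = 488 (mod 601); answer 488
Step 2: A1 = 488; c = -17; cross terms: (-21*-14 - -17*-37)=-335, (-17*18 - 16*-14)=-82, (16*-37 - -21*18)=-214; twice the area = |-631| = 631; area = 631/2; boundary points = 1 + 1 + 1 = 3; strictly interior points = area - boundary/2 + 1 = 315; answer 315
Step 3: A2 = 315; m = -38; T(2) = -3*(22) + 2*(-38) = -142; iterating: T(2)=-142, T(3)=470, T(4)=-1694, T(5)=6022, T(6)=-21454, T(7)=76406, T(8)=-272126; answer -272126

-272126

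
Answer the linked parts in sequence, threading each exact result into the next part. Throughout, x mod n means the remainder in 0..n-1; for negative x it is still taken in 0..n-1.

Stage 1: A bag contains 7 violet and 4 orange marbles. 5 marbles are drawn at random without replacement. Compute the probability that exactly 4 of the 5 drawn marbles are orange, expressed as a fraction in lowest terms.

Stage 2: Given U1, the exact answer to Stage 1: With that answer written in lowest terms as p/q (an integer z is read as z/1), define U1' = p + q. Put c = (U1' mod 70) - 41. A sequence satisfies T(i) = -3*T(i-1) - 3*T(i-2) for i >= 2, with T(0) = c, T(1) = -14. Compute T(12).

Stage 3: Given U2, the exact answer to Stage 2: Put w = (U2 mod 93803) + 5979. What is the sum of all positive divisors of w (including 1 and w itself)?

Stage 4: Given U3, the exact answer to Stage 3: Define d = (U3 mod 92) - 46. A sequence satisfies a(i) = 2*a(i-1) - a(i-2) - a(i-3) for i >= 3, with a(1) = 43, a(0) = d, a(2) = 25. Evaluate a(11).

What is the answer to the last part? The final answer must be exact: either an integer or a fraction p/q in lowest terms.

1286

Stage 1: total draws C(11,5) = 462; favorable C(4,4)*C(7,1) = 7; P = 1/66; answer 1/66
Stage 2: U1 = 1/66; threaded value p + q = 67; c = 26; T(2) = -3*(-14) - 3*(26) = -36; iterating: T(2)=-36, T(3)=150, T(4)=-342, T(5)=576, T(6)=-702, T(7)=378, T(8)=972, T(9)=-4050, T(10)=9234, T(11)=-15552, T(12)=18954; answer 18954
Stage 3: U2 = 18954; w = 24933; 24933 = 3 * 8311; sigma = (1 + 3) * (1 + 8311) = 4 * 8312 = 33248; answer 33248
Stage 4: U3 = 33248; d = -10; a(3) = 2*(25) - 1*(43) - 1*(-10) = 17; iterating: a(3)=17, a(4)=-34, a(5)=-110, a(6)=-203, a(7)=-262, a(8)=-211, a(9)=43, a(10)=559, a(11)=1286; answer 1286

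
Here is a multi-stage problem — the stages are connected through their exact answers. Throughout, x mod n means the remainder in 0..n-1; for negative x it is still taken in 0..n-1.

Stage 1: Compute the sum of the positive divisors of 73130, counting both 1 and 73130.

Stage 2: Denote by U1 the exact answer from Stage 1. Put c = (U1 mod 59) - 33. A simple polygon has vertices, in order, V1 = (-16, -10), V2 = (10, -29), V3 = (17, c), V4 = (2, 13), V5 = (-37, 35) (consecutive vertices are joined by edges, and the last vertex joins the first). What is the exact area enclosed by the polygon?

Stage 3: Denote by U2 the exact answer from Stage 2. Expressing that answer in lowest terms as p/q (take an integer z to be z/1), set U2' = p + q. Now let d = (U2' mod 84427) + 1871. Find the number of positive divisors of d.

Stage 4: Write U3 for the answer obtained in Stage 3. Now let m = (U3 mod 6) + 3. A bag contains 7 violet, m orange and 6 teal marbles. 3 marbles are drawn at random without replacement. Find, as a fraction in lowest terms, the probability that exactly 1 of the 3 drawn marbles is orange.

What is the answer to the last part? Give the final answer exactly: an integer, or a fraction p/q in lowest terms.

Stage 1: 73130 = 2 * 5 * 71 * 103; sigma = (1 + 2) * (1 + 5) * (1 + 71) * (1 + 103) = 3 * 6 * 72 * 104 = 134784; answer 134784
Stage 2: U1 = 134784; c = -5; cross terms: (-16*-29 - 10*-10)=564, (10*-5 - 17*-29)=443, (17*13 - 2*-5)=231, (2*35 - -37*13)=551, (-37*-10 - -16*35)=930; twice the area = |2719| = 2719; area = 2719/2; answer 2719/2
Stage 3: U2 = 2719/2; threaded value p + q = 2721; d = 4592; 4592 = 2^4 * 7 * 41; number of divisors = (4+1) * (1+1) * (1+1) = 20; answer 20
Stage 4: U3 = 20; m = 5; total draws C(18,3) = 816; favorable C(5,1)*C(13,2) = 390; P = 65/136; answer 65/136

65/136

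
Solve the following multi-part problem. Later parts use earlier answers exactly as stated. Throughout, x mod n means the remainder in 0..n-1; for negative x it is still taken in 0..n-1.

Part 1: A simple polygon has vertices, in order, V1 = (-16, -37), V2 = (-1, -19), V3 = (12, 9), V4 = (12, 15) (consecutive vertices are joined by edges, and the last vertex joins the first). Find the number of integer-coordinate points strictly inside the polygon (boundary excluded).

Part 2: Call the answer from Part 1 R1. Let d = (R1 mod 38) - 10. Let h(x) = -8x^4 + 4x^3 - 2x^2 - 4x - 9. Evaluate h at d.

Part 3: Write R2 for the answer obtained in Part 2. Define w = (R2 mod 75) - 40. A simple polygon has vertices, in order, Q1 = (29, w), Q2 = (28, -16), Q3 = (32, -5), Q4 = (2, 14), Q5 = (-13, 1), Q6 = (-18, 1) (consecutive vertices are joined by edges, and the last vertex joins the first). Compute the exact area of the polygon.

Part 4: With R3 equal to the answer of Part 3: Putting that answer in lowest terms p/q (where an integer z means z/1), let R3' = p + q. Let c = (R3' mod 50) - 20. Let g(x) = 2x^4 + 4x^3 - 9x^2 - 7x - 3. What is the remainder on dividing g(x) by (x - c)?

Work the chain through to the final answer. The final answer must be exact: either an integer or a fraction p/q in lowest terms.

Part 1: cross terms: (-16*-19 - -1*-37)=267, (-1*9 - 12*-19)=219, (12*15 - 12*9)=72, (12*-37 - -16*15)=-204; twice the area = |354| = 354; area = 177; boundary points = 3 + 1 + 6 + 4 = 14; strictly interior points = area - boundary/2 + 1 = 171; answer 171
Part 2: R1 = 171; d = 9; -8*(9)^4 + 4*(9)^3 - 2*(9)^2 - 4*(9)^1 - 9 = (-52488) + (2916) + (-162) + (-36) + (-9) = -49779; answer -49779
Part 3: R2 = -49779; w = -19; cross terms: (29*-16 - 28*-19)=68, (28*-5 - 32*-16)=372, (32*14 - 2*-5)=458, (2*1 - -13*14)=184, (-13*1 - -18*1)=5, (-18*-19 - 29*1)=313; twice the area = |1400| = 1400; area = 700; answer 700
Part 4: R3 = 700; threaded value p + q = 701; c = -19; remainder = value at the root: 2*(-19)^4 + 4*(-19)^3 - 9*(-19)^2 - 7*(-19)^1 - 3 = (260642) + (-27436) + (-3249) + (133) + (-3) = 230087; answer 230087

230087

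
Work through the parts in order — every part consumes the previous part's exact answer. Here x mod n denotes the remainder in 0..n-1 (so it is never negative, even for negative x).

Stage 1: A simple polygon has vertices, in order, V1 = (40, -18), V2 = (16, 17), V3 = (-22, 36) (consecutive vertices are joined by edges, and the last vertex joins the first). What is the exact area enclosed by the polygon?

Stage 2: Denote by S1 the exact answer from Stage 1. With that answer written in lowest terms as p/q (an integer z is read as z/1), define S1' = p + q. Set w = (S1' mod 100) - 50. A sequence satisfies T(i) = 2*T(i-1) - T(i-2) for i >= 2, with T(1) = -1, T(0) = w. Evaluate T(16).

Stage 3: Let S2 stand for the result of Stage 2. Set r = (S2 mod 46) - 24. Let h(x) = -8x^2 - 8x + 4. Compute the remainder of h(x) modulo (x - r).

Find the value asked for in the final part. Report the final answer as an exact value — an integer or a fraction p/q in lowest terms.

-44

Stage 1: cross terms: (40*17 - 16*-18)=968, (16*36 - -22*17)=950, (-22*-18 - 40*36)=-1044; twice the area = |874| = 874; area = 437; answer 437
Stage 2: S1 = 437; threaded value p + q = 438; w = -12; T(2) = 2*(-1) - 1*(-12) = 10; iterating: T(2)=10, T(3)=21, T(4)=32, T(5)=43, T(6)=54, T(7)=65, T(8)=76, T(9)=87, T(10)=98, T(11)=109, T(12)=120, T(13)=131, T(14)=142, T(15)=153, T(16)=164; answer 164
Stage 3: S2 = 164; r = 2; remainder = value at the root: -8*(2)^2 - 8*(2)^1 + 4 = (-32) + (-16) + (4) = -44; answer -44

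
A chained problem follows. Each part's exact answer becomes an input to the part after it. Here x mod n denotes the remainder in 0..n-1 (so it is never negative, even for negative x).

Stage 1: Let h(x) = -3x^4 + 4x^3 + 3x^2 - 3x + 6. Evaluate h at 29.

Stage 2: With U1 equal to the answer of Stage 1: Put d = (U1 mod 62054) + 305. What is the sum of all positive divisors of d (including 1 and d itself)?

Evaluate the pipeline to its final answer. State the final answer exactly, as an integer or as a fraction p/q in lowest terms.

Stage 1: -3*(29)^4 + 4*(29)^3 + 3*(29)^2 - 3*(29)^1 + 6 = (-2121843) + (97556) + (2523) + (-87) + (6) = -2021845; answer -2021845
Stage 2: U1 = -2021845; d = 26242; 26242 = 2 * 13121; sigma = (1 + 2) * (1 + 13121) = 3 * 13122 = 39366; answer 39366

39366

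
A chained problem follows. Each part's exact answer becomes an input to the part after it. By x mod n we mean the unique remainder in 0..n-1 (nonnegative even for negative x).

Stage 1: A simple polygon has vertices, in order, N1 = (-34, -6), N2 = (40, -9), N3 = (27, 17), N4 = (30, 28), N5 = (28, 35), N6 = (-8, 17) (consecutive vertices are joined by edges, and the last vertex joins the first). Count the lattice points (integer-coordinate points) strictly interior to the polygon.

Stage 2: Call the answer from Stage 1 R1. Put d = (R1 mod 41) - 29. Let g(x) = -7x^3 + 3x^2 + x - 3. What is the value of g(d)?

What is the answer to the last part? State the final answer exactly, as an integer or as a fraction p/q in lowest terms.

Stage 1: cross terms: (-34*-9 - 40*-6)=546, (40*17 - 27*-9)=923, (27*28 - 30*17)=246, (30*35 - 28*28)=266, (28*17 - -8*35)=756, (-8*-6 - -34*17)=626; twice the area = |3363| = 3363; area = 3363/2; boundary points = 1 + 13 + 1 + 1 + 18 + 1 = 35; strictly interior points = area - boundary/2 + 1 = 1665; answer 1665
Stage 2: R1 = 1665; d = -4; -7*(-4)^3 + 3*(-4)^2 + 1*(-4)^1 - 3 = (448) + (48) + (-4) + (-3) = 489; answer 489

489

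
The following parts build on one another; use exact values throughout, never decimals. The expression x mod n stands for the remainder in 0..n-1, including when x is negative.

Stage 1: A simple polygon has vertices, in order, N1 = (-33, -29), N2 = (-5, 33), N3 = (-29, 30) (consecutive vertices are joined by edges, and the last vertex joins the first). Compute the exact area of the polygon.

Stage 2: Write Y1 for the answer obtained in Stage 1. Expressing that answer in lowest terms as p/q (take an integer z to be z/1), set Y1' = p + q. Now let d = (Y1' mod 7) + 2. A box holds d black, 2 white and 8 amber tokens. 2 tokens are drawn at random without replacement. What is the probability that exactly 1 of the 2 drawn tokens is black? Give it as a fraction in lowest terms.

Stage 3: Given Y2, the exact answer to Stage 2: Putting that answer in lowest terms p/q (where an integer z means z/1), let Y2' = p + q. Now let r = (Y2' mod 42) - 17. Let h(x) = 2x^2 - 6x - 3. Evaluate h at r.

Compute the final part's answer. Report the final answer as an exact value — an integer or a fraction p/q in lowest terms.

305

Stage 1: cross terms: (-33*33 - -5*-29)=-1234, (-5*30 - -29*33)=807, (-29*-29 - -33*30)=1831; twice the area = |1404| = 1404; area = 702; answer 702
Stage 2: Y1 = 702; threaded value p + q = 703; d = 5; total draws C(15,2) = 105; favorable C(5,1)*C(10,1) = 50; P = 10/21; answer 10/21
Stage 3: Y2 = 10/21; threaded value p + q = 31; r = 14; 2*(14)^2 - 6*(14)^1 - 3 = (392) + (-84) + (-3) = 305; answer 305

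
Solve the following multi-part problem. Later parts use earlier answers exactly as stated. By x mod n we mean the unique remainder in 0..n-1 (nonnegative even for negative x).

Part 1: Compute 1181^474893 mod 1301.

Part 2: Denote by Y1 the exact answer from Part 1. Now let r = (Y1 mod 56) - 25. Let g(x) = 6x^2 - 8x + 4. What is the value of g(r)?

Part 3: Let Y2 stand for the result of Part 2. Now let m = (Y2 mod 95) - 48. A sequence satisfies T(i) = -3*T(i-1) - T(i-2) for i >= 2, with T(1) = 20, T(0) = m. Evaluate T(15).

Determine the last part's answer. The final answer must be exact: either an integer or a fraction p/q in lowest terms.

19818910

Part 1: squarings mod 1301: 1181^1=1181, 1181^2=89, 1181^4=115, 1181^8=215, 1181^16=690, 1181^32=1235, 1181^64=453, 1181^128=952, 1181^256=808, 1181^512=1063, 1181^1024=701, 1181^2048=924, 1181^4096=320, 1181^8192=922, 1181^16384=531, 1181^32768=945, 1181^65536=539, 1181^131072=398, 1181^262144=983; 1181^474893 = 1181^1 * 1181^4 * 1181^8 * 1181^256 * 1181^512 * 1181^1024 * 1181^2048 * 1181^4096 * 1181^8192 * 1181^65536 * 1181^131072 * 1181^262144 = 1246 (mod 1301); answer 1246
Part 2: Y1 = 1246; r = -11; 6*(-11)^2 - 8*(-11)^1 + 4 = (726) + (88) + (4) = 818; answer 818
Part 3: Y2 = 818; m = 10; T(2) = -3*(20) - 1*(10) = -70; iterating: T(2)=-70, T(3)=190, T(4)=-500, T(5)=1310, T(6)=-3430, T(7)=8980, T(8)=-23510, T(9)=61550, T(10)=-161140, T(11)=421870, T(12)=-1104470, T(13)=2891540, T(14)=-7570150, T(15)=19818910; answer 19818910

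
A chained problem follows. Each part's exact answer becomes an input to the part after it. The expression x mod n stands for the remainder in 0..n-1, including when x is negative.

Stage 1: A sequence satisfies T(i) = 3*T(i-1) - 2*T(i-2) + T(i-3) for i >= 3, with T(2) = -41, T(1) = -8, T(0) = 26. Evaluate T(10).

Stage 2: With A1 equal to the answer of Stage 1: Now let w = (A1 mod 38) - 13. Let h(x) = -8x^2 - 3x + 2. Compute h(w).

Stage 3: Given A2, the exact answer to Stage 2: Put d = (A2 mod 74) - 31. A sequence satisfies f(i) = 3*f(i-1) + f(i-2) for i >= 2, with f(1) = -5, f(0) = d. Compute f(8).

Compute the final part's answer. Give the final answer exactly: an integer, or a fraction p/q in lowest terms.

21980

Stage 1: T(3) = 3*(-41) - 2*(-8) + 1*(26) = -81; iterating: T(3)=-81, T(4)=-169, T(5)=-386, T(6)=-901, T(7)=-2100, T(8)=-4884, T(9)=-11353, T(10)=-26391; answer -26391
Stage 2: A1 = -26391; w = 6; -8*(6)^2 - 3*(6)^1 + 2 = (-288) + (-18) + (2) = -304; answer -304
Stage 3: A2 = -304; d = 35; f(2) = 3*(-5) + 1*(35) = 20; iterating: f(2)=20, f(3)=55, f(4)=185, f(5)=610, f(6)=2015, f(7)=6655, f(8)=21980; answer 21980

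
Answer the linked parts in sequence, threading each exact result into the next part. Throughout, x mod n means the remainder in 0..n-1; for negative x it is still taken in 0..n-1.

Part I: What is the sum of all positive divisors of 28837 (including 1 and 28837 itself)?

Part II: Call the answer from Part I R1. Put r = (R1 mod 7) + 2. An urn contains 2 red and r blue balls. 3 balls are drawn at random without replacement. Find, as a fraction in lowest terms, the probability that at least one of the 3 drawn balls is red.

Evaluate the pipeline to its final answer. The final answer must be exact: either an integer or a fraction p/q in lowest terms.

Part I: 28837 is prime, so its only divisors are 1 and 28837; sigma = 1 + 28837 = 28838; answer 28838
Part II: R1 = 28838; r = 7; total draws C(9,3) = 84; complement C(7,3) = 35; favorable 84 - 35 = 49; P = 7/12; answer 7/12

7/12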